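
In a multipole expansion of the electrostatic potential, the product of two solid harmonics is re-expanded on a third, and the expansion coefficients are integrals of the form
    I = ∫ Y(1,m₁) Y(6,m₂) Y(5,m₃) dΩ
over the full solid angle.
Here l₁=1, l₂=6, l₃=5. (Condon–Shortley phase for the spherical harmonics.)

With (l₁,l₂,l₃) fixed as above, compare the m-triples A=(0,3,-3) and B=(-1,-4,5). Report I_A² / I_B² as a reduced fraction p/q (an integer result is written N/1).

l's match ⇒ only the (l;m) 3-j factors differ between A and B.
A: triangle coeff Δ(1,6,5) = 1/858; Σ_t [1,1]: t=1:−1/80640 = -1/80640; (3j)²=9/286 [(1 6 5; 0 3 -3)], sign=-1
B: triangle coeff Δ(1,6,5) = 1/858; Σ_t [2,2]: t=2:+1/7257600 = 1/7257600; (3j)²=1/858 [(1 6 5; -1 -4 5)], sign=+1
I_A²/I_B² = (9/286)/(1/858) = 27/1

27/1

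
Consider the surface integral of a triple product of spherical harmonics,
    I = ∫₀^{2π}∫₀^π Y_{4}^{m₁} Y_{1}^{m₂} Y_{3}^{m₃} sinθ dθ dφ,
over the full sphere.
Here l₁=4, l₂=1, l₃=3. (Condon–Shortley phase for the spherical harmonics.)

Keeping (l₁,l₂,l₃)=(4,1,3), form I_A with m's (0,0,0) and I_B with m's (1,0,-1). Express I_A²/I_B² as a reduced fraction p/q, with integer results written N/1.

l's match ⇒ only the (l;m) 3-j factors differ between A and B.
A: triangle coeff Δ(4,1,3) = 1/252; Σ_t [1,1]: t=1:−1/36 = -1/36; (3j)²=4/63 [(4 1 3; 0 0 0)], sign=+1
B: triangle coeff Δ(4,1,3) = 1/252; Σ_t [1,1]: t=1:−1/48 = -1/48; (3j)²=5/84 [(4 1 3; 1 0 -1)], sign=-1
I_A²/I_B² = (4/63)/(5/84) = 16/15

16/15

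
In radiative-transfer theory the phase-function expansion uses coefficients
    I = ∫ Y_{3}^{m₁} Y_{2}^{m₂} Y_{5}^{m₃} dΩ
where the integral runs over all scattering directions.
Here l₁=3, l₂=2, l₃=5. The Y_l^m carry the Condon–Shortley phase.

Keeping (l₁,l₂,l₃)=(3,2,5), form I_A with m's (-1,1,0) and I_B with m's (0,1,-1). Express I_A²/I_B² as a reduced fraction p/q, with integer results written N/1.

Shared (l₁,l₂,l₃)=(3,2,5): N and (l;000)² cancel in I_A²/I_B².
A: Δ = 0!·6!·4!/11! = 1/2310; Racah Σ t=0..0: t=0:+1/288 = 1/288; ⇒ 3j(3 2 5; -1 1 0)² = 5/231, sgn -1
B: Δ = 0!·6!·4!/11! = 1/2310; Racah Σ t=0..0: t=0:+1/216 = 1/216; ⇒ 3j(3 2 5; 0 1 -1)² = 8/231, sgn +1
I_A²/I_B² = (5/231)/(8/231) = 5/8

5/8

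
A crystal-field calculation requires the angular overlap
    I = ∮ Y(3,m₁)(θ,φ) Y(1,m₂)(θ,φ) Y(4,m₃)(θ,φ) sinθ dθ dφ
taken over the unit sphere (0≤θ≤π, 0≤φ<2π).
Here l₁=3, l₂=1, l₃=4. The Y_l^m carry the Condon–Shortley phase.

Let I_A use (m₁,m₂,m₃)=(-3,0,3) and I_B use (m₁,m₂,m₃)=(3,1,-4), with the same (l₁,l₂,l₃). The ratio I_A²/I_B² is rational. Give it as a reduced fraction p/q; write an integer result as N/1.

1/4

Shared (l₁,l₂,l₃)=(3,1,4): N and (l;000)² cancel in I_A²/I_B².
A: Δ = 0!·6!·2!/9! = 1/252; Racah Σ t=0..0: t=0:+1/720 = 1/720; ⇒ 3j(3 1 4; -3 0 3)² = 1/36, sgn -1
B: Δ = 0!·6!·2!/9! = 1/252; Racah Σ t=0..0: t=0:+1/1440 = 1/1440; ⇒ 3j(3 1 4; 3 1 -4)² = 1/9, sgn +1
I_A²/I_B² = (1/36)/(1/9) = 1/4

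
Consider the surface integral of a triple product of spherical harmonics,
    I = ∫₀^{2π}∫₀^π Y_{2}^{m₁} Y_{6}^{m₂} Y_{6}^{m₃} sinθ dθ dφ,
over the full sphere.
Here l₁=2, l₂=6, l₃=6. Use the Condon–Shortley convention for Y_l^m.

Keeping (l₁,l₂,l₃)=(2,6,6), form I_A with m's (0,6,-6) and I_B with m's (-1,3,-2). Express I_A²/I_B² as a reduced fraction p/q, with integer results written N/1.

l's match ⇒ only the (l;m) 3-j factors differ between A and B.
A: triangle coeff Δ(2,6,6) = 1/90090; Σ_t [2,2]: t=2:+1/14515200 = 1/14515200; (3j)²=22/455 [(2 6 6; 0 6 -6)], sign=+1
B: triangle coeff Δ(2,6,6) = 1/90090; Σ_t [1,2]: t=1:−1/161280 t=2:+1/60480 = 1/96768; (3j)²=15/1001 [(2 6 6; -1 3 -2)], sign=+1
I_A²/I_B² = (22/455)/(15/1001) = 242/75

242/75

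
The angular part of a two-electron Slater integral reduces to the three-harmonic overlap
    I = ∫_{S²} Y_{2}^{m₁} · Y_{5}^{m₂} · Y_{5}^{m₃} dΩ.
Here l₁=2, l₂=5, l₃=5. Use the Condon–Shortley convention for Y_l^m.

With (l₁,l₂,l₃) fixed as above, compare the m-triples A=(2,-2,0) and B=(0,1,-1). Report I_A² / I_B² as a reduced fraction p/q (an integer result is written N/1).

140/81

Shared (l₁,l₂,l₃)=(2,5,5): N and (l;000)² cancel in I_A²/I_B².
A: Δ = 2!·2!·8!/13! = 1/38610; Racah Σ t=0..0: t=0:+1/2880 = 1/2880; ⇒ 3j(2 5 5; 2 -2 0)² = 14/429, sgn -1
B: Δ = 2!·2!·8!/13! = 1/38610; Racah Σ t=0..2: t=0:+1/5760 t=1:−1/720 t=2:+1/2304 = -1/1280; ⇒ 3j(2 5 5; 0 1 -1)² = 27/1430, sgn -1
I_A²/I_B² = (14/429)/(27/1430) = 140/81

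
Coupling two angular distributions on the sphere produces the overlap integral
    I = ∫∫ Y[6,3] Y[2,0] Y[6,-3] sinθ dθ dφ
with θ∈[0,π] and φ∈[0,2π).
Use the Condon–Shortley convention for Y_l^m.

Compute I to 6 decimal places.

-0.057344

Rules hold: Σm=0, L=14 even, 4≤6≤8.
N = 13·5·13 = 845
Δ = 2!·10!·2!/15! = 1/90090
Racah Σ t=0..2: t=0:+1/69120 t=1:−1/14400 t=2:+1/69120 = -7/172800
⇒ 3j(6 2 6; 0 0 0)² = 14/715, sgn -1
Racah Σ t=0..2: t=0:+1/120960 t=1:−1/80640 t=2:+1/1451520 = -1/290304
⇒ 3j(6 2 6; 3 0 -3)² = 5/2002, sgn +1
4πI² = N·(3j₀)²·(3jₘ)² = 5/121
I = -1·√(0.0413223/4π) = -0.05734392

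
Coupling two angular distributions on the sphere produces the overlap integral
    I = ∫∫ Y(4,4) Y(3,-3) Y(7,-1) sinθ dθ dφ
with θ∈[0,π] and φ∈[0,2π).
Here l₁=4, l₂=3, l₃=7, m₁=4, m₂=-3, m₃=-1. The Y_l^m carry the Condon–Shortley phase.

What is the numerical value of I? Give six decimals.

-0.006738

Checks pass: Σm=0; 14 even; l₃=7∈[1,7].
(2·4+1)(2·3+1)(2·7+1) = 945
Δ: 0! 8! 6! / 15! → 1/45045
sum: t=0:+1/20736 = 1/20736
3j²(4 3 7; 0 0 0) = Δ·Π!·Σ² = 35/1287  (sign -1)
sum: t=0:+1/29030400 = 1/29030400
3j²(4 3 7; 4 -3 -1) = Δ·Π!·Σ² = 1/45045  (sign +1)
combine: 4πI² = 945·35/1287·1/45045 = 35/61347
take √, sign -1: I = -0.00673802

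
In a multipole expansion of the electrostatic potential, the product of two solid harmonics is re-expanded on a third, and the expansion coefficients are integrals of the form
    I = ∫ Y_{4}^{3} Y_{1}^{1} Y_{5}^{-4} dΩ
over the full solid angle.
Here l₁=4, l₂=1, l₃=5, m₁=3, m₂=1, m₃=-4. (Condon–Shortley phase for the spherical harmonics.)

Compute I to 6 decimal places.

m-sum 0 ✓  L=10 even ✓  3≤5≤5 ✓
Π(2lᵢ+1) = 9×3×11 = 297
triangle coeff Δ(4,1,5) = 1/495
Σ_t [0,0]: t=0:+1/576 = 1/576
(3j)²=5/99 [(4 1 5; 0 0 0)], sign=-1
Σ_t [0,0]: t=0:+1/10080 = 1/10080
(3j)²=4/55 [(4 1 5; 3 1 -4)], sign=-1
⇒ 4πI² = 12/11
I = (+1)√(12/11/(4π)) = 0.29463840

0.294638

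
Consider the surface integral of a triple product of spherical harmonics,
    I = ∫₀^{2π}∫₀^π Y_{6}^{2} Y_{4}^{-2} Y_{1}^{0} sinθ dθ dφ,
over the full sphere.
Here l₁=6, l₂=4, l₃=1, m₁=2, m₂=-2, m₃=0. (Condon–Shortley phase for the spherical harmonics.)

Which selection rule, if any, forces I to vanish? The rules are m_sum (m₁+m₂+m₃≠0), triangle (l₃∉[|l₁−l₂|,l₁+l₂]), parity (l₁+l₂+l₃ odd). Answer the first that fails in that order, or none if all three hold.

azimuthal sum: 2 − 2 + 0 = 0  ✓
2 ≤ 1 ≤ 10 (triangle on l)  ✗
L = 6 + 4 + 1 = 11 (odd)

triangle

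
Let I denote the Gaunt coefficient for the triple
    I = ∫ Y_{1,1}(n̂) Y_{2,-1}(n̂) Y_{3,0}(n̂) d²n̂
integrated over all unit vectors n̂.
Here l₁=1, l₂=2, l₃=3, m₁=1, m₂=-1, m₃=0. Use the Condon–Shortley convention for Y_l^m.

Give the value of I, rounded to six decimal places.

0.143048

Rules hold: Σm=0, L=6 even, 1≤3≤3.
N = 3·5·7 = 105
Δ = 0!·2!·4!/7! = 1/105
Racah Σ t=0..0: t=0:+1/4 = 1/4
⇒ 3j(1 2 3; 0 0 0)² = 3/35, sgn -1
Racah Σ t=0..0: t=0:+1/12 = 1/12
⇒ 3j(1 2 3; 1 -1 0)² = 1/35, sgn -1
4πI² = N·(3j₀)²·(3jₘ)² = 9/35
I = +1·√(0.257143/4π) = 0.14304817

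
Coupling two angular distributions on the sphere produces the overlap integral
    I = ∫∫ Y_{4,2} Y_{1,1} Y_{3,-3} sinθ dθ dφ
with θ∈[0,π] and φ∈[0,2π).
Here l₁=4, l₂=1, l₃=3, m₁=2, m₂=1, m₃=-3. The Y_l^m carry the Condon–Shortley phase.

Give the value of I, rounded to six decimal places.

m-sum 0 ✓  L=8 even ✓  3≤3≤5 ✓
Π(2lᵢ+1) = 9×3×7 = 189
triangle coeff Δ(4,1,3) = 1/252
Σ_t [1,1]: t=1:−1/36 = -1/36
(3j)²=4/63 [(4 1 3; 0 0 0)], sign=+1
Σ_t [2,2]: t=2:+1/1440 = 1/1440
(3j)²=1/252 [(4 1 3; 2 1 -3)], sign=+1
⇒ 4πI² = 1/21
I = (+1)√(1/21/(4π)) = 0.06155813

0.061558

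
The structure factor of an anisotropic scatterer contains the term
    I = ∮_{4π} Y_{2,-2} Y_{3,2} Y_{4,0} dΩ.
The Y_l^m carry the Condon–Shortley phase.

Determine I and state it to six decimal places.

0.000000

l₁+l₂+l₃=9 is odd: 3j(l;000)=0 ⇒ I=0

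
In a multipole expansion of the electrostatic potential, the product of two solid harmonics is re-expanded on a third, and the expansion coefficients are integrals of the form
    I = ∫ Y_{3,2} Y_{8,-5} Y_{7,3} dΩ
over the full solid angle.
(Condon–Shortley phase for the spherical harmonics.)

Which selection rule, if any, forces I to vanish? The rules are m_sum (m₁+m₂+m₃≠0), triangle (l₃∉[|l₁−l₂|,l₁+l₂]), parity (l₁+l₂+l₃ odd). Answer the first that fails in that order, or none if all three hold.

none

azimuthal sum: 2 − 5 + 3 = 0  ✓
5 ≤ 7 ≤ 11 (triangle on l)  ✓
L = 3 + 8 + 7 = 18 (even)  ✓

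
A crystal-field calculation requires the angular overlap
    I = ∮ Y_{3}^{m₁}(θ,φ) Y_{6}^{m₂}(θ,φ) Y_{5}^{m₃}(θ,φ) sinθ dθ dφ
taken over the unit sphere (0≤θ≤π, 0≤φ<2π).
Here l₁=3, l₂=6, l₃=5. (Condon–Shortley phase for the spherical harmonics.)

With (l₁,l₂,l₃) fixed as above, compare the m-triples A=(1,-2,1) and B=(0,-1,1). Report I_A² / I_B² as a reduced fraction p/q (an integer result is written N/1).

6/5

l's match ⇒ only the (l;m) 3-j factors differ between A and B.
A: triangle coeff Δ(3,6,5) = 1/675675; Σ_t [0,2]: t=0:+1/27648 t=1:−1/4320 t=2:+1/11520 = -1/9216; (3j)²=2/143 [(3 6 5; 1 -2 1)], sign=-1
B: triangle coeff Δ(3,6,5) = 1/675675; Σ_t [1,3]: t=1:−1/6912 t=2:+1/2880 t=3:−1/17280 = 1/6912; (3j)²=5/429 [(3 6 5; 0 -1 1)], sign=+1
I_A²/I_B² = (2/143)/(5/429) = 6/5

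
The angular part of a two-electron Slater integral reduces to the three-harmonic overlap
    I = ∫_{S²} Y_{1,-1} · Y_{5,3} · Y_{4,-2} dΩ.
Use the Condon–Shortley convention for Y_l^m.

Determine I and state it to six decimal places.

Checks pass: Σm=0; 10 even; l₃=4∈[4,6].
(2·1+1)(2·5+1)(2·4+1) = 297
Δ: 2! 0! 8! / 11! → 1/495
sum: t=1:−1/576 = -1/576
3j²(1 5 4; 0 0 0) = Δ·Π!·Σ² = 5/99  (sign -1)
sum: t=2:+1/2880 = 1/2880
3j²(1 5 4; -1 3 -2) = Δ·Π!·Σ² = 28/495  (sign +1)
combine: 4πI² = 297·5/99·28/495 = 28/33
take √, sign -1: I = -0.25984664

-0.259847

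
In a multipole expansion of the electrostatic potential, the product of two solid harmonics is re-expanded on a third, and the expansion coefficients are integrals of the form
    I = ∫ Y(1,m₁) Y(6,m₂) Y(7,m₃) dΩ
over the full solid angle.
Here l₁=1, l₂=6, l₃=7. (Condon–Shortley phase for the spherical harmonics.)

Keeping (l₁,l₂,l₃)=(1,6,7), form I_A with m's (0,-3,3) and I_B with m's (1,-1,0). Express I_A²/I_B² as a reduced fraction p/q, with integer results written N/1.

l's match ⇒ only the (l;m) 3-j factors differ between A and B.
A: triangle coeff Δ(1,6,7) = 1/1365; Σ_t [0,0]: t=0:+1/2177280 = 1/2177280; (3j)²=8/273 [(1 6 7; 0 -3 3)], sign=+1
B: triangle coeff Δ(1,6,7) = 1/1365; Σ_t [0,0]: t=0:+1/1209600 = 1/1209600; (3j)²=1/65 [(1 6 7; 1 -1 0)], sign=-1
I_A²/I_B² = (8/273)/(1/65) = 40/21

40/21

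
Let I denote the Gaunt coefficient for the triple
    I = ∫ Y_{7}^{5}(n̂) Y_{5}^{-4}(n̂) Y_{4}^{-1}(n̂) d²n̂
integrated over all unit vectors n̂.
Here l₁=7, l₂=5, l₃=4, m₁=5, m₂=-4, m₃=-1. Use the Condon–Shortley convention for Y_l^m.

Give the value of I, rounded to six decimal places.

Checks pass: Σm=0; 16 even; l₃=4∈[2,12].
(2·7+1)(2·5+1)(2·4+1) = 1485
Δ: 8! 6! 2! / 17! → 1/6126120
sum: t=3:−1/69120 t=4:+1/20736 t=5:−1/69120 = 1/51840
3j²(7 5 4; 0 0 0) = Δ·Π!·Σ² = 280/21879  (sign +1)
sum: t=0:+1/1935360 t=1:−1/1209600 = -1/3225600
3j²(7 5 4; 5 -4 -1) = Δ·Π!·Σ² = 243/61880  (sign +1)
combine: 4πI² = 1485·280/21879·243/61880 = 3645/48841
take √, sign +1: I = 0.07706400

0.077064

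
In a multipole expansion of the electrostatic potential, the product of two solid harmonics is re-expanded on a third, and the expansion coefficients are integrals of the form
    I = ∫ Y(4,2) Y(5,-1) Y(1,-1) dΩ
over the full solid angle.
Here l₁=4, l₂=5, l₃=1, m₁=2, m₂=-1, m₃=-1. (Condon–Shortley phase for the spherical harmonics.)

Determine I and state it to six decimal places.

m-sum 0 ✓  L=10 even ✓  1≤1≤9 ✓
Π(2lᵢ+1) = 9×11×3 = 297
triangle coeff Δ(4,5,1) = 1/495
Σ_t [4,4]: t=4:+1/576 = 1/576
(3j)²=5/99 [(4 5 1; 0 0 0)], sign=-1
Σ_t [2,2]: t=2:+1/2880 = 1/2880
(3j)²=2/165 [(4 5 1; 2 -1 -1)], sign=+1
⇒ 4πI² = 2/11
I = (-1)√(2/11/(4π)) = -0.12028562

-0.120286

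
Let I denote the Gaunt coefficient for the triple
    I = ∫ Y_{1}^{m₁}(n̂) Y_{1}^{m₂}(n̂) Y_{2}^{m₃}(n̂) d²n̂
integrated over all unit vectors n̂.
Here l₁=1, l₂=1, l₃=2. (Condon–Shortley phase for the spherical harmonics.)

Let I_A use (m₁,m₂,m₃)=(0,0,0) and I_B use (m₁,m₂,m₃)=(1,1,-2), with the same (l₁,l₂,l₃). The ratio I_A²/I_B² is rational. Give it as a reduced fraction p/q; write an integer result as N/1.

Same 1,1,2: normalisation and zero-m 3j drop out of the ratio.
A: Δ: 0! 2! 2! / 5! → 1/30; sum: t=0:+1/1 = 1/1; 3j²(1 1 2; 0 0 0) = Δ·Π!·Σ² = 2/15  (sign +1)
B: Δ: 0! 2! 2! / 5! → 1/30; sum: t=0:+1/4 = 1/4; 3j²(1 1 2; 1 1 -2) = Δ·Π!·Σ² = 1/5  (sign +1)
I_A²/I_B² = (2/15)/(1/5) = 2/3

2/3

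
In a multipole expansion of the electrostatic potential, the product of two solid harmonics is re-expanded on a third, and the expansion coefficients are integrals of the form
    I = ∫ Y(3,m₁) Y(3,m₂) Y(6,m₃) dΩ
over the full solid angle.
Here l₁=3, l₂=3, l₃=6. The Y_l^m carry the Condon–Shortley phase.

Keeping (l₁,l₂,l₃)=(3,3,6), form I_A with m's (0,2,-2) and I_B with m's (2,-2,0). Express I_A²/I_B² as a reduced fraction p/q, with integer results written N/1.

l's match ⇒ only the (l;m) 3-j factors differ between A and B.
A: triangle coeff Δ(3,3,6) = 1/12012; Σ_t [0,0]: t=0:+1/4320 = 1/4320; (3j)²=8/429 [(3 3 6; 0 2 -2)], sign=+1
B: triangle coeff Δ(3,3,6) = 1/12012; Σ_t [0,0]: t=0:+1/14400 = 1/14400; (3j)²=3/1001 [(3 3 6; 2 -2 0)], sign=+1
I_A²/I_B² = (8/429)/(3/1001) = 56/9

56/9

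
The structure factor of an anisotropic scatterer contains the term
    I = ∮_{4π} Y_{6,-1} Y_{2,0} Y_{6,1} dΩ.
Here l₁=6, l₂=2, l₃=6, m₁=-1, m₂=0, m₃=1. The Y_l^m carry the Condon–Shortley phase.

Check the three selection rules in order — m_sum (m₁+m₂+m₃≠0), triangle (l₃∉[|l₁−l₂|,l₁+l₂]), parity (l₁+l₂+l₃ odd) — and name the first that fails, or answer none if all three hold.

azimuthal sum: -1 + 0 + 1 = 0  ✓
4 ≤ 6 ≤ 8 (triangle on l)  ✓
L = 6 + 2 + 6 = 14 (even)  ✓

none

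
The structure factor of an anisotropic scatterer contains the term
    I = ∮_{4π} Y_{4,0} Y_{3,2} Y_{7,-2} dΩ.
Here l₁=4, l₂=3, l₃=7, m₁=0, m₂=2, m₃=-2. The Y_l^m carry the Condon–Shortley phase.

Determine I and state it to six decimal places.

m-sum 0 ✓  L=14 even ✓  1≤7≤7 ✓
Π(2lᵢ+1) = 9×7×15 = 945
triangle coeff Δ(4,3,7) = 1/45045
Σ_t [0,0]: t=0:+1/20736 = 1/20736
(3j)²=35/1287 [(4 3 7; 0 0 0)], sign=-1
Σ_t [0,0]: t=0:+1/69120 = 1/69120
(3j)²=2/143 [(4 3 7; 0 2 -2)], sign=-1
⇒ 4πI² = 7350/20449
I = (+1)√(7350/20449/(4π)) = 0.16912301

0.169123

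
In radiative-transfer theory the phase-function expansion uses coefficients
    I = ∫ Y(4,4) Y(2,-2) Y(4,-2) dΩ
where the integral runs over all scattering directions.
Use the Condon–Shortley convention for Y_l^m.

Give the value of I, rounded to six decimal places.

-0.106180

Checks pass: Σm=0; 10 even; l₃=4∈[2,6].
(2·4+1)(2·2+1)(2·4+1) = 405
Δ: 2! 6! 2! / 11! → 1/13860
sum: t=0:+1/192 t=1:−1/36 t=2:+1/192 = -5/288
3j²(4 2 4; 0 0 0) = Δ·Π!·Σ² = 20/693  (sign -1)
sum: t=0:+1/2880 = 1/2880
3j²(4 2 4; 4 -2 -2) = Δ·Π!·Σ² = 2/165  (sign +1)
combine: 4πI² = 405·20/693·2/165 = 120/847
take √, sign -1: I = -0.10618031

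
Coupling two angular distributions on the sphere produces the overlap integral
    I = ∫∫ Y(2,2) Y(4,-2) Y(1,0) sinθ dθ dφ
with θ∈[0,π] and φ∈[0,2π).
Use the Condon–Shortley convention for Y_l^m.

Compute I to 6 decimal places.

l₃=1 ∉ [2,6] — triangle fails ⇒ I = 0

0.000000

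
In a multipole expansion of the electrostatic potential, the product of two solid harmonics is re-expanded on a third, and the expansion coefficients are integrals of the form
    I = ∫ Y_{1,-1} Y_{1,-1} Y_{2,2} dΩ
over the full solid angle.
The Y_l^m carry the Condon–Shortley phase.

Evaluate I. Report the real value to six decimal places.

0.309019

Rules hold: Σm=0, L=4 even, 0≤2≤2.
N = 3·3·5 = 45
Δ = 0!·2!·2!/5! = 1/30
Racah Σ t=0..0: t=0:+1/1 = 1/1
⇒ 3j(1 1 2; 0 0 0)² = 2/15, sgn +1
Racah Σ t=0..0: t=0:+1/4 = 1/4
⇒ 3j(1 1 2; -1 -1 2)² = 1/5, sgn +1
4πI² = N·(3j₀)²·(3jₘ)² = 6/5
I = +1·√(1.2/4π) = 0.30901936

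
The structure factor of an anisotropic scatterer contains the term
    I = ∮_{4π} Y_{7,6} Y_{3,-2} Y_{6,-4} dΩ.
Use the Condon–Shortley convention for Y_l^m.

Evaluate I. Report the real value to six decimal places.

Rules hold: Σm=0, L=16 even, 4≤6≤10.
N = 15·7·13 = 1365
Δ = 4!·10!·2!/17! = 1/2042040
Racah Σ t=1..3: t=1:−1/207360 t=2:+1/57600 t=3:−1/207360 = 1/129600
⇒ 3j(7 3 6; 0 0 0)² = 168/12155, sgn +1
Racah Σ t=0..1: t=0:+1/8709120 t=1:−1/43545600 = 1/10886400
⇒ 3j(7 3 6; 6 -2 -4)² = 8/357, sgn +1
4πI² = N·(3j₀)²·(3jₘ)² = 1344/3179
I = +1·√(0.422774/4π) = 0.18342116

0.183421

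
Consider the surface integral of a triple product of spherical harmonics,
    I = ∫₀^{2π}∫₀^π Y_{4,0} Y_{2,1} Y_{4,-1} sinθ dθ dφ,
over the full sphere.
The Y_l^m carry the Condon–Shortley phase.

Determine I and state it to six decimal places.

Checks pass: Σm=0; 10 even; l₃=4∈[2,6].
(2·4+1)(2·2+1)(2·4+1) = 405
Δ: 2! 6! 2! / 11! → 1/13860
sum: t=0:+1/192 t=1:−1/36 t=2:+1/192 = -5/288
3j²(4 2 4; 0 0 0) = Δ·Π!·Σ² = 20/693  (sign -1)
sum: t=1:−1/72 t=2:+1/96 = -1/288
3j²(4 2 4; 0 1 -1) = Δ·Π!·Σ² = 1/462  (sign +1)
combine: 4πI² = 405·20/693·1/462 = 150/5929
take √, sign -1: I = -0.04486937

-0.044869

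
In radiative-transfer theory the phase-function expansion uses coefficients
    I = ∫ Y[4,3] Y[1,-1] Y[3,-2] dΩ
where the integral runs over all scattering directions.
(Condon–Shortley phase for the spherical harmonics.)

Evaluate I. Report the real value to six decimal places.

Checks pass: Σm=0; 8 even; l₃=3∈[3,5].
(2·4+1)(2·1+1)(2·3+1) = 189
Δ: 2! 6! 0! / 9! → 1/252
sum: t=1:−1/36 = -1/36
3j²(4 1 3; 0 0 0) = Δ·Π!·Σ² = 4/63  (sign +1)
sum: t=0:+1/240 = 1/240
3j²(4 1 3; 3 -1 -2) = Δ·Π!·Σ² = 1/12  (sign -1)
combine: 4πI² = 189·4/63·1/12 = 1/1
take √, sign -1: I = -0.28209479

-0.282095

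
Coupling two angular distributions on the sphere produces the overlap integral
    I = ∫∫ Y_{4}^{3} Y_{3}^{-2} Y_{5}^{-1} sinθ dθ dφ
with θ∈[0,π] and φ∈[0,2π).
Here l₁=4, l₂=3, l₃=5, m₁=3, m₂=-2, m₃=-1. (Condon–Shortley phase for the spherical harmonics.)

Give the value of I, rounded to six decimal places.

m-sum 0 ✓  L=12 even ✓  1≤5≤7 ✓
Π(2lᵢ+1) = 9×7×11 = 693
triangle coeff Δ(4,3,5) = 1/180180
Σ_t [0,2]: t=0:+1/576 t=1:−1/144 t=2:+1/576 = -1/288
(3j)²=20/1001 [(4 3 5; 0 0 0)], sign=+1
Σ_t [0,1]: t=0:+1/1440 t=1:−1/17280 = 11/17280
(3j)²=11/468 [(4 3 5; 3 -2 -1)], sign=+1
⇒ 4πI² = 55/169
I = (+1)√(55/169/(4π)) = 0.16092854

0.160929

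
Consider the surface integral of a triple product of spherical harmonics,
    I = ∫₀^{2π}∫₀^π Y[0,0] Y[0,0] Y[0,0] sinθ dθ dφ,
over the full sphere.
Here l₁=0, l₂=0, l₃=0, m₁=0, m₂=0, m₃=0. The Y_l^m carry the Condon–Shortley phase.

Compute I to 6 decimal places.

Checks pass: Σm=0; 0 even; l₃=0∈[0,0].
(2·0+1)(2·0+1)(2·0+1) = 1
Δ: 0! 0! 0! / 1! → 1/1
sum: t=0:+1/1 = 1/1
3j²(0 0 0; 0 0 0) = Δ·Π!·Σ² = 1/1  (sign +1)
(m-triple is (0,0,0) — same symbol as above.)
combine: 4πI² = 1·1·1 = 1/1
take √, sign +1: I = 0.28209479

0.282095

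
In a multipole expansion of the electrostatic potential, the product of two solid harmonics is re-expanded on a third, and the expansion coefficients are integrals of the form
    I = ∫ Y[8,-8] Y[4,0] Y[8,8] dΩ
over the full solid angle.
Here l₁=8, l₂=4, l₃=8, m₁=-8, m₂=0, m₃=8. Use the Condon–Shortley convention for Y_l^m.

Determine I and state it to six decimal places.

0.178165

Rules hold: Σm=0, L=20 even, 4≤8≤12.
N = 17·9·17 = 2601
Δ = 4!·12!·4!/21! = 1/185175900
Racah Σ t=0..4: t=0:+1/557383680 t=1:−1/21772800 t=2:+1/8294400 t=3:−1/21772800 t=4:+1/557383680 = 1/30965760
⇒ 3j(8 4 8; 0 0 0)² = 36/4199, sgn +1
Racah Σ t=4..4: t=4:+1/275904921600 = 1/275904921600
⇒ 3j(8 4 8; -8 0 8)² = 52/2907, sgn +1
4πI² = N·(3j₀)²·(3jₘ)² = 144/361
I = +1·√(0.398892/4π) = 0.17816513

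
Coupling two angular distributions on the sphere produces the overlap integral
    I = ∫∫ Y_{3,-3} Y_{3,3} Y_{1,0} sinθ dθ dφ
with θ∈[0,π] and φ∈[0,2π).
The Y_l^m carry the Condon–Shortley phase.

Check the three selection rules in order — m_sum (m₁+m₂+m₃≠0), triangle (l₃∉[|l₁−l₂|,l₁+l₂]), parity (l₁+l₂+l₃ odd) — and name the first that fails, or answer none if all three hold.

parity

azimuthal sum: -3 + 3 + 0 = 0  ✓
0 ≤ 1 ≤ 6 (triangle on l)  ✓
L = 3 + 3 + 1 = 7 (odd)  ✗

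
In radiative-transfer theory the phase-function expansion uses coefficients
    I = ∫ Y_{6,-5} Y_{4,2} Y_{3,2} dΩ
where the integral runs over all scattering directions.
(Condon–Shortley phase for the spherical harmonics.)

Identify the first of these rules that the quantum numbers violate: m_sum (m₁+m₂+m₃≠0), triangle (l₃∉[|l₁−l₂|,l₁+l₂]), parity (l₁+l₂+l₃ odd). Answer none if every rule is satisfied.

m_sum

azimuthal sum: -5 + 2 + 2 = -1  ✗
2 ≤ 3 ≤ 10 (triangle on l)
L = 6 + 4 + 3 = 13 (odd)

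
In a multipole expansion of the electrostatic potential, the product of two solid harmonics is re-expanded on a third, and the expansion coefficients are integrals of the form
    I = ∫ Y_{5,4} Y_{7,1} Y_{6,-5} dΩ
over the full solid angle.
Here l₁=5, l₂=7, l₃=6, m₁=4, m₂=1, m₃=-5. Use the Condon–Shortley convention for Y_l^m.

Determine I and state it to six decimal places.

-0.122102

Rules hold: Σm=0, L=18 even, 2≤6≤12.
N = 11·15·13 = 2145
Δ = 6!·4!·8!/19! = 1/174594420
Racah Σ t=1..5: t=1:−1/4147200 t=2:+1/207360 t=3:−1/82944 t=4:+1/207360 t=5:−1/4147200 = -1/345600
⇒ 3j(5 7 6; 0 0 0)² = 420/46189, sgn -1
Racah Σ t=0..1: t=0:+1/174182400 t=1:−1/14515200 = -11/174182400
⇒ 3j(5 7 6; 4 1 -5)² = 121/12597, sgn +1
4πI² = N·(3j₀)²·(3jₘ)² = 254100/1356277
I = -1·√(0.187351/4π) = -0.12210212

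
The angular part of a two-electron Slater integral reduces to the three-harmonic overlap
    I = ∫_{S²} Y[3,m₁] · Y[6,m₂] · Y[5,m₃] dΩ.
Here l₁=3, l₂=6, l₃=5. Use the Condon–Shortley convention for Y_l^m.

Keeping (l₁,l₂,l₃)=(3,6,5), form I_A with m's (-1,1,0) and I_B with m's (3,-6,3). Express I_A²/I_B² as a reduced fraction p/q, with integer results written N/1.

14/33

Shared (l₁,l₂,l₃)=(3,6,5): N and (l;000)² cancel in I_A²/I_B².
A: Δ = 4!·2!·8!/15! = 1/675675; Racah Σ t=2..4: t=2:+1/5760 t=3:−1/3456 t=4:+1/34560 = -1/11520; ⇒ 3j(3 6 5; -1 1 0)² = 2/429, sgn +1
B: Δ = 4!·2!·8!/15! = 1/675675; Racah Σ t=0..0: t=0:+1/1935360 = 1/1935360; ⇒ 3j(3 6 5; 3 -6 3)² = 1/91, sgn +1
I_A²/I_B² = (2/429)/(1/91) = 14/33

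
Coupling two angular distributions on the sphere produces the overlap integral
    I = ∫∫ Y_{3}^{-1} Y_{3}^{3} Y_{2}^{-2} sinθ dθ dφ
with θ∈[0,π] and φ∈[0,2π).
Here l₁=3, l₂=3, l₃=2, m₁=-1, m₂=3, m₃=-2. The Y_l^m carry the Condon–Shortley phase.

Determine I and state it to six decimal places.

0.132981

Rules hold: Σm=0, L=8 even, 0≤2≤6.
N = 7·7·5 = 245
Δ = 4!·2!·2!/9! = 1/3780
Racah Σ t=1..3: t=1:−1/24 t=2:+1/4 t=3:−1/24 = 1/6
⇒ 3j(3 3 2; 0 0 0)² = 4/105, sgn +1
Racah Σ t=4..4: t=4:+1/96 = 1/96
⇒ 3j(3 3 2; -1 3 -2)² = 1/42, sgn +1
4πI² = N·(3j₀)²·(3jₘ)² = 2/9
I = +1·√(0.222222/4π) = 0.13298076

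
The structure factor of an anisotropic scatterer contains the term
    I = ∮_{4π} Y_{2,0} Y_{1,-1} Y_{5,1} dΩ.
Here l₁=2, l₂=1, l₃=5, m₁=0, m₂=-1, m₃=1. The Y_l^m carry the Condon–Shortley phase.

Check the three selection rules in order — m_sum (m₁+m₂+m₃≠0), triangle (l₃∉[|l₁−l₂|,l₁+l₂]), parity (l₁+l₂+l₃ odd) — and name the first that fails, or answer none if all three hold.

triangle

azimuthal sum: 0 − 1 + 1 = 0  ✓
1 ≤ 5 ≤ 3 (triangle on l)  ✗
L = 2 + 1 + 5 = 8 (even)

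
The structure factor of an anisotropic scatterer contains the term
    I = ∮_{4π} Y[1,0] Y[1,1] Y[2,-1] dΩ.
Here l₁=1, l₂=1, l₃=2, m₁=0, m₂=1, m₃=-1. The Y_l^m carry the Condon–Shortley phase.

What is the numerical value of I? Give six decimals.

Checks pass: Σm=0; 4 even; l₃=2∈[0,2].
(2·1+1)(2·1+1)(2·2+1) = 45
Δ: 0! 2! 2! / 5! → 1/30
sum: t=0:+1/1 = 1/1
3j²(1 1 2; 0 0 0) = Δ·Π!·Σ² = 2/15  (sign +1)
sum: t=0:+1/2 = 1/2
3j²(1 1 2; 0 1 -1) = Δ·Π!·Σ² = 1/10  (sign -1)
combine: 4πI² = 45·2/15·1/10 = 3/5
take √, sign -1: I = -0.21850969

-0.218510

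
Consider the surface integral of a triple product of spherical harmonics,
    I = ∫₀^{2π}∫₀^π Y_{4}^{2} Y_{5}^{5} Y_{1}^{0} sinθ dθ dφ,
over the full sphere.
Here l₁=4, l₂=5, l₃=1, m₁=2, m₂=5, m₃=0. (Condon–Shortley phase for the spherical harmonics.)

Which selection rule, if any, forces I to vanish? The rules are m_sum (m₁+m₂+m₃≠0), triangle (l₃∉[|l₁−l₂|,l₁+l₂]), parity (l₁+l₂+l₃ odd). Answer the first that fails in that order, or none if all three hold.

m₁+m₂+m₃ = 2 + 5 + 0 = 7  ✗
triangle: |4−5|=1 ≤ l₃=1 ≤ 4+5=9
parity: l₁+l₂+l₃ = 10 is even

m_sum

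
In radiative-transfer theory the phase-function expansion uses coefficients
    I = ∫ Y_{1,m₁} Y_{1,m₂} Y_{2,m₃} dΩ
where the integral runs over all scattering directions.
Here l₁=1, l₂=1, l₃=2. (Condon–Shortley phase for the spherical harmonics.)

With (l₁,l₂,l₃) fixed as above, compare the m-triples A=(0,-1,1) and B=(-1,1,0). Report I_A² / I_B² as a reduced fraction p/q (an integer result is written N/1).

3/1

Same 1,1,2: normalisation and zero-m 3j drop out of the ratio.
A: Δ: 0! 2! 2! / 5! → 1/30; sum: t=0:+1/2 = 1/2; 3j²(1 1 2; 0 -1 1) = Δ·Π!·Σ² = 1/10  (sign -1)
B: Δ: 0! 2! 2! / 5! → 1/30; sum: t=0:+1/4 = 1/4; 3j²(1 1 2; -1 1 0) = Δ·Π!·Σ² = 1/30  (sign +1)
I_A²/I_B² = (1/10)/(1/30) = 3/1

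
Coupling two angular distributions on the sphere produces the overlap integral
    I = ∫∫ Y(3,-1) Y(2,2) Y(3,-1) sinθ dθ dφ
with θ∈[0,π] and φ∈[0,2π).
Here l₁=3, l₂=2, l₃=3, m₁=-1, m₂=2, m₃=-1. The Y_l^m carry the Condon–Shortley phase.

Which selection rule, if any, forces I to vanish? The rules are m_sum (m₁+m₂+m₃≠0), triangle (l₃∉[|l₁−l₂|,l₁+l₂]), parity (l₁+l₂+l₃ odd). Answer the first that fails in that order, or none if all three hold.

azimuthal sum: -1 + 2 − 1 = 0  ✓
1 ≤ 3 ≤ 5 (triangle on l)  ✓
L = 3 + 2 + 3 = 8 (even)  ✓

none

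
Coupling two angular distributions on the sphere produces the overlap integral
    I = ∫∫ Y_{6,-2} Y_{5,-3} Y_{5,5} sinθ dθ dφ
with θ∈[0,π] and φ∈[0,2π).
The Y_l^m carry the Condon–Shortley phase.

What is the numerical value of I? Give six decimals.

m-sum 0 ✓  L=16 even ✓  1≤5≤11 ✓
Π(2lᵢ+1) = 13×11×11 = 1573
triangle coeff Δ(6,5,5) = 1/28588560
Σ_t [1,5]: t=1:−1/345600 t=2:+1/13824 t=3:−1/5184 t=4:+1/13824 t=5:−1/345600 = -7/129600
(3j)²=80/7293 [(6 5 5; 0 0 0)], sign=+1
Σ_t [2,2]: t=2:+1/829440 = 1/829440
(3j)²=35/2431 [(6 5 5; -2 -3 5)], sign=+1
⇒ 4πI² = 2800/11271
I = (+1)√(2800/11271/(4π)) = 0.14060244

0.140602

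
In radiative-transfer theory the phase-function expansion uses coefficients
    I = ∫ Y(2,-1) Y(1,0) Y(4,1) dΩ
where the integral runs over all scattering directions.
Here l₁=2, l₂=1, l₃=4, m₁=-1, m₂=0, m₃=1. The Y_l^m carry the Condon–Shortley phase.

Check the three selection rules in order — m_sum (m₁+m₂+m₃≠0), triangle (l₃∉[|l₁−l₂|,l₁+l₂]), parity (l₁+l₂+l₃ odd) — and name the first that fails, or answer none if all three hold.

triangle

azimuthal sum: -1 + 0 + 1 = 0  ✓
1 ≤ 4 ≤ 3 (triangle on l)  ✗
L = 2 + 1 + 4 = 7 (odd)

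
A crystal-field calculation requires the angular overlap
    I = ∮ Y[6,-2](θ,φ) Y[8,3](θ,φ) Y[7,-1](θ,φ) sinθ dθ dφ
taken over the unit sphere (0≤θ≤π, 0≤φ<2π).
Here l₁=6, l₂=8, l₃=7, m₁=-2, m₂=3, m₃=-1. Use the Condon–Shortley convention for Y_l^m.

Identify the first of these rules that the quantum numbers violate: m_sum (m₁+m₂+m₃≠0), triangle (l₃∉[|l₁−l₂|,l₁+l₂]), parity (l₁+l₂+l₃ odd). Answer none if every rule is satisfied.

Σmᵢ = 0  ✓
l₃∈[|l₁−l₂|,l₁+l₂]=[2,14], have l₃=7  ✓
Σlᵢ = 21 ⇒ odd  ✗

parity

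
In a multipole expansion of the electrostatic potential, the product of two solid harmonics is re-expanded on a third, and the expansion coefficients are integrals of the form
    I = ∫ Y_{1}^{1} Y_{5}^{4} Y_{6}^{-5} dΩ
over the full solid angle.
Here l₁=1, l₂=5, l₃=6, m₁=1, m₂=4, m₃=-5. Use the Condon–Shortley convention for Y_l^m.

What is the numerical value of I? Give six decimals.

-0.303018

Checks pass: Σm=0; 12 even; l₃=6∈[4,6].
(2·1+1)(2·5+1)(2·6+1) = 429
Δ: 0! 2! 10! / 13! → 1/858
sum: t=0:+1/14400 = 1/14400
3j²(1 5 6; 0 0 0) = Δ·Π!·Σ² = 6/143  (sign +1)
sum: t=0:+1/725760 = 1/725760
3j²(1 5 6; 1 4 -5) = Δ·Π!·Σ² = 5/78  (sign -1)
combine: 4πI² = 429·6/143·5/78 = 15/13
take √, sign -1: I = -0.30301841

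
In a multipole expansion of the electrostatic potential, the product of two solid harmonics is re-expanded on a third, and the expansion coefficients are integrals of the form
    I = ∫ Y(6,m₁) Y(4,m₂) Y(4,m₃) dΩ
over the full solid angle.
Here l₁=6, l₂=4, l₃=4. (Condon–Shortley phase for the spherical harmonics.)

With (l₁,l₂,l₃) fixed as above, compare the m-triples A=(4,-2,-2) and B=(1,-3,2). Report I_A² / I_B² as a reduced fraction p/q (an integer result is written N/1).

168/169

Same 6,4,4: normalisation and zero-m 3j drop out of the ratio.
A: Δ: 6! 6! 2! / 15! → 1/1261260; sum: t=0:+1/69120 t=1:−1/14400 t=2:+1/69120 = -7/172800; 3j²(6 4 4; 4 -2 -2) = Δ·Π!·Σ² = 14/715  (sign -1)
B: Δ: 6! 6! 2! / 15! → 1/1261260; sum: t=0:+1/86400 t=1:−1/11520 = -13/172800; 3j²(6 4 4; 1 -3 2) = Δ·Π!·Σ² = 13/660  (sign -1)
I_A²/I_B² = (14/715)/(13/660) = 168/169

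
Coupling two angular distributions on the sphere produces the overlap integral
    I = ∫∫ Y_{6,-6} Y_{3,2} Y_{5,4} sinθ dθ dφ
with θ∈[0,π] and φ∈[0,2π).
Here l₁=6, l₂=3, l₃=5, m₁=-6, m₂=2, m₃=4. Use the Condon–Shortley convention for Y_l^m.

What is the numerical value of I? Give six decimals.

0.207001

m-sum 0 ✓  L=14 even ✓  3≤5≤9 ✓
Π(2lᵢ+1) = 13×7×11 = 1001
triangle coeff Δ(6,3,5) = 1/675675
Σ_t [1,3]: t=1:−1/8640 t=2:+1/2304 t=3:−1/8640 = 7/34560
(3j)²=7/429 [(6 3 5; 0 0 0)], sign=-1
Σ_t [4,4]: t=4:+1/967680 = 1/967680
(3j)²=3/91 [(6 3 5; -6 2 4)], sign=-1
⇒ 4πI² = 7/13
I = (+1)√(7/13/(4π)) = 0.20700098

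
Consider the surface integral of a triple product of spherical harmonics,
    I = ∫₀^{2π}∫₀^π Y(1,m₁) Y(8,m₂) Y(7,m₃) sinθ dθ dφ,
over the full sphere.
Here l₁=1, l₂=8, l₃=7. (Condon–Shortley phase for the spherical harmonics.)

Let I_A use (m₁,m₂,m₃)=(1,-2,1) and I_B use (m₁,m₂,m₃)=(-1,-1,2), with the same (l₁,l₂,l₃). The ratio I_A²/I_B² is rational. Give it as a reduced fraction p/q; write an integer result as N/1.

15/7

Shared (l₁,l₂,l₃)=(1,8,7): N and (l;000)² cancel in I_A²/I_B².
A: Δ = 2!·0!·14!/17! = 1/2040; Racah Σ t=0..0: t=0:+1/58060800 = 1/58060800; ⇒ 3j(1 8 7; 1 -2 1)² = 3/136, sgn +1
B: Δ = 2!·0!·14!/17! = 1/2040; Racah Σ t=2..2: t=2:+1/87091200 = 1/87091200; ⇒ 3j(1 8 7; -1 -1 2)² = 7/680, sgn -1
I_A²/I_B² = (3/136)/(7/680) = 15/7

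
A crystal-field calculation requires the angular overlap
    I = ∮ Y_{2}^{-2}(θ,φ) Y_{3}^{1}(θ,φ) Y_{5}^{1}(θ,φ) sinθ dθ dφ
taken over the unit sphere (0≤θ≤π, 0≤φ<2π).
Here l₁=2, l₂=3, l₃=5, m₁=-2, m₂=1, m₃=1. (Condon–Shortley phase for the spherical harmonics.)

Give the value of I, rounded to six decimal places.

Checks pass: Σm=0; 10 even; l₃=5∈[1,5].
(2·2+1)(2·3+1)(2·5+1) = 385
Δ: 0! 4! 6! / 11! → 1/2310
sum: t=0:+1/144 = 1/144
3j²(2 3 5; 0 0 0) = Δ·Π!·Σ² = 10/231  (sign -1)
sum: t=0:+1/1152 = 1/1152
3j²(2 3 5; -2 1 1) = Δ·Π!·Σ² = 1/154  (sign +1)
combine: 4πI² = 385·10/231·1/154 = 25/231
take √, sign -1: I = -0.09280237

-0.092802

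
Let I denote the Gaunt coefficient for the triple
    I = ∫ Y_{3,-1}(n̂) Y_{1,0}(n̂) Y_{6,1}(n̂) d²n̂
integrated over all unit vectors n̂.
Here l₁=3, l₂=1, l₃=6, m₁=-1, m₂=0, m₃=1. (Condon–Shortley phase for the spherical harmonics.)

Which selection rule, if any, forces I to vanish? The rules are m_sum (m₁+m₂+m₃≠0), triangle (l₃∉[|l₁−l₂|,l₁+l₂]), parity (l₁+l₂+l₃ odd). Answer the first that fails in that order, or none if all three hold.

triangle

Σmᵢ = 0  ✓
l₃∈[|l₁−l₂|,l₁+l₂]=[2,4], have l₃=6  ✗
Σlᵢ = 10 ⇒ even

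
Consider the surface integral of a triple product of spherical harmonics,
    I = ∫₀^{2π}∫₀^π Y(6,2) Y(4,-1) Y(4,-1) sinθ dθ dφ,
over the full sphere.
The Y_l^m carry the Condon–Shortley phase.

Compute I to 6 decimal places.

0.145766

Rules hold: Σm=0, L=14 even, 2≤4≤10.
N = 13·9·9 = 1053
Δ = 6!·6!·2!/15! = 1/1261260
Racah Σ t=2..4: t=2:+1/4608 t=3:−1/1296 t=4:+1/4608 = -7/20736
⇒ 3j(6 4 4; 0 0 0)² = 20/1287, sgn -1
Racah Σ t=1..3: t=1:−1/8640 t=2:+1/2304 t=3:−1/8640 = 7/34560
⇒ 3j(6 4 4; 2 -1 -1)² = 7/429, sgn -1
4πI² = N·(3j₀)²·(3jₘ)² = 420/1573
I = +1·√(0.267006/4π) = 0.14576570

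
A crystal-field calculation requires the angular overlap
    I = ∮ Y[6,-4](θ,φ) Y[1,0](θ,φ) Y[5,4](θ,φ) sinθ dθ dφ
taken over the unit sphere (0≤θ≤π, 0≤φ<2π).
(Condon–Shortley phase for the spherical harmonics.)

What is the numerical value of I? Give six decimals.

0.182727

Checks pass: Σm=0; 12 even; l₃=5∈[5,7].
(2·6+1)(2·1+1)(2·5+1) = 429
Δ: 2! 10! 0! / 13! → 1/858
sum: t=1:−1/14400 = -1/14400
3j²(6 1 5; 0 0 0) = Δ·Π!·Σ² = 6/143  (sign +1)
sum: t=1:−1/362880 = -1/362880
3j²(6 1 5; -4 0 4) = Δ·Π!·Σ² = 10/429  (sign +1)
combine: 4πI² = 429·6/143·10/429 = 60/143
take √, sign +1: I = 0.18272698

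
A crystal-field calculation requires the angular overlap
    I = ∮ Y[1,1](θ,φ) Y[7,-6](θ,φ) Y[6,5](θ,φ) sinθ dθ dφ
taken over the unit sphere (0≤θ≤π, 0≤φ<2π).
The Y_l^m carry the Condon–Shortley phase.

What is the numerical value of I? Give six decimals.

Rules hold: Σm=0, L=14 even, 6≤6≤8.
N = 3·15·13 = 585
Δ = 2!·0!·12!/15! = 1/1365
Racah Σ t=1..1: t=1:−1/518400 = -1/518400
⇒ 3j(1 7 6; 0 0 0)² = 7/195, sgn -1
Racah Σ t=0..0: t=0:+1/79833600 = 1/79833600
⇒ 3j(1 7 6; 1 -6 5)² = 2/35, sgn -1
4πI² = N·(3j₀)²·(3jₘ)² = 6/5
I = +1·√(1.2/4π) = 0.30901936

0.309019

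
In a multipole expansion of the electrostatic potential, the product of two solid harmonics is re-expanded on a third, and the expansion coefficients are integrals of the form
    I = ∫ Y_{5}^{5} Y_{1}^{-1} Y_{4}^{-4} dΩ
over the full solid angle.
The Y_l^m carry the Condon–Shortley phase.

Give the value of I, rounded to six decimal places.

-0.329416

Checks pass: Σm=0; 10 even; l₃=4∈[4,6].
(2·5+1)(2·1+1)(2·4+1) = 297
Δ: 2! 8! 0! / 11! → 1/495
sum: t=1:−1/576 = -1/576
3j²(5 1 4; 0 0 0) = Δ·Π!·Σ² = 5/99  (sign -1)
sum: t=0:+1/80640 = 1/80640
3j²(5 1 4; 5 -1 -4) = Δ·Π!·Σ² = 1/11  (sign +1)
combine: 4πI² = 297·5/99·1/11 = 15/11
take √, sign -1: I = -0.32941575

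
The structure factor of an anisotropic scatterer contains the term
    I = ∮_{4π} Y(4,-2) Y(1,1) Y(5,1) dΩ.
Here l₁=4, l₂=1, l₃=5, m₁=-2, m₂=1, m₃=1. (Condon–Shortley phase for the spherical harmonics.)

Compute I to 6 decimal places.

-0.120286

Rules hold: Σm=0, L=10 even, 3≤5≤5.
N = 9·3·11 = 297
Δ = 0!·8!·2!/11! = 1/495
Racah Σ t=0..0: t=0:+1/576 = 1/576
⇒ 3j(4 1 5; 0 0 0)² = 5/99, sgn -1
Racah Σ t=0..0: t=0:+1/2880 = 1/2880
⇒ 3j(4 1 5; -2 1 1)² = 2/165, sgn +1
4πI² = N·(3j₀)²·(3jₘ)² = 2/11
I = -1·√(0.181818/4π) = -0.12028562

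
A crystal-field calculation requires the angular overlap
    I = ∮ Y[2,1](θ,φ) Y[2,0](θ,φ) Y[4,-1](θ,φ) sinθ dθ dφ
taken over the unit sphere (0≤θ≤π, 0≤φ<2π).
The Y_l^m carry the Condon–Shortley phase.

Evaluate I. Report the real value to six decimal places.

Rules hold: Σm=0, L=8 even, 0≤4≤4.
N = 5·5·9 = 225
Δ = 0!·4!·4!/9! = 1/630
Racah Σ t=0..0: t=0:+1/16 = 1/16
⇒ 3j(2 2 4; 0 0 0)² = 2/35, sgn +1
Racah Σ t=0..0: t=0:+1/24 = 1/24
⇒ 3j(2 2 4; 1 0 -1)² = 1/21, sgn -1
4πI² = N·(3j₀)²·(3jₘ)² = 30/49
I = -1·√(0.612245/4π) = -0.22072812

-0.220728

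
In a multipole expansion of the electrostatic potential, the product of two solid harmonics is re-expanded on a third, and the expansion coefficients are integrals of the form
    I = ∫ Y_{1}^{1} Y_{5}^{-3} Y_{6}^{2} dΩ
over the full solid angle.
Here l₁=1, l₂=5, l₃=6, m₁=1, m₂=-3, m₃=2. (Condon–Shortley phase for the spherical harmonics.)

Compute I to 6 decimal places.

Checks pass: Σm=0; 12 even; l₃=6∈[4,6].
(2·1+1)(2·5+1)(2·6+1) = 429
Δ: 0! 2! 10! / 13! → 1/858
sum: t=0:+1/14400 = 1/14400
3j²(1 5 6; 0 0 0) = Δ·Π!·Σ² = 6/143  (sign +1)
sum: t=0:+1/161280 = 1/161280
3j²(1 5 6; 1 -3 2) = Δ·Π!·Σ² = 1/143  (sign +1)
combine: 4πI² = 429·6/143·1/143 = 18/143
take √, sign +1: I = 0.10008369

0.100084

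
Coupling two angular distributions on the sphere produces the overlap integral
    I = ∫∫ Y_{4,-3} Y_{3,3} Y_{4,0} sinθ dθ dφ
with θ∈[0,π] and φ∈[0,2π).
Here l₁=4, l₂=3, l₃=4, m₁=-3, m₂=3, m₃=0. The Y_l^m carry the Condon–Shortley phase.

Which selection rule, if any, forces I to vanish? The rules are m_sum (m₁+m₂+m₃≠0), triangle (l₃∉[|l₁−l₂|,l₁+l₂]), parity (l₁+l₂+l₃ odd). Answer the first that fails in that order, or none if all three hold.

parity

azimuthal sum: -3 + 3 + 0 = 0  ✓
1 ≤ 4 ≤ 7 (triangle on l)  ✓
L = 4 + 3 + 4 = 11 (odd)  ✗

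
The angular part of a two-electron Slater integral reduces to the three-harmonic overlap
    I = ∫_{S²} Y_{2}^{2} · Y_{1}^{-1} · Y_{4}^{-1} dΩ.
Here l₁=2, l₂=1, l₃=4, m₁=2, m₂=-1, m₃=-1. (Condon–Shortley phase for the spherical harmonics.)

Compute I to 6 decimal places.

triangle: need 1≤l₃≤3, have 4; I=0

0.000000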